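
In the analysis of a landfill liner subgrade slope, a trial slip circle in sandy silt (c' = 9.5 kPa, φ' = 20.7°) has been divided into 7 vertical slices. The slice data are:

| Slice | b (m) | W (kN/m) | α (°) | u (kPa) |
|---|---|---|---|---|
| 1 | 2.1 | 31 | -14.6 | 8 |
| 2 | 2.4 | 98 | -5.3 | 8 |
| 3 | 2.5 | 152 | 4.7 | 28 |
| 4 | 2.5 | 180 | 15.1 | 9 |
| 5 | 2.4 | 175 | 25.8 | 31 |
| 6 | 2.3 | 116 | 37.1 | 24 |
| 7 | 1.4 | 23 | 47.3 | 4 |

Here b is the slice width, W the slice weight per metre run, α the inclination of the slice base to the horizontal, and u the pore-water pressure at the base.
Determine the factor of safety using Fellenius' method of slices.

Ordinary method of slices: FS = Σ[c'·Δl_i + (W_i cosα_i − u_i·Δl_i)·tanφ'] / Σ W_i sinα_i, with Δl_i = b_i / cosα_i.
Slice 1: Δl = 2.1/cos(-14.6°) = 2.170 m; N'_1 = 31·cos(-14.6°) − 8·2.170 = 12.6; c'Δl = 20.62; W sinα = -7.8
Slice 2: Δl = 2.4/cos(-5.3°) = 2.410 m; N'_2 = 98·cos(-5.3°) − 8·2.410 = 78.3; c'Δl = 22.90; W sinα = -9.1
Slice 3: Δl = 2.5/cos4.7° = 2.508 m; N'_3 = 152·cos4.7° − 28·2.508 = 81.3; c'Δl = 23.83; W sinα = 12.5
Slice 4: Δl = 2.5/cos15.1° = 2.589 m; N'_4 = 180·cos15.1° − 9·2.589 = 150.5; c'Δl = 24.60; W sinα = 46.9
Slice 5: Δl = 2.4/cos25.8° = 2.666 m; N'_5 = 175·cos25.8° − 31·2.666 = 74.9; c'Δl = 25.32; W sinα = 76.2
Slice 6: Δl = 2.3/cos37.1° = 2.884 m; N'_6 = 116·cos37.1° − 24·2.884 = 23.3; c'Δl = 27.40; W sinα = 70.0
Slice 7: Δl = 1.4/cos47.3° = 2.064 m; N'_7 = 23·cos47.3° − 4·2.064 = 7.3; c'Δl = 19.61; W sinα = 16.9
Σc'Δl = 164.3 kN/m; ΣN' = 428.2 kN/m; ΣW sinα = 205.5 kN/m
Resisting = 164.3 + 428.2·tan20.7° = 164.3 + 161.8 = 326.1 kN/m
FS = 326.1 / 205.5 = 1.587

FS = 1.59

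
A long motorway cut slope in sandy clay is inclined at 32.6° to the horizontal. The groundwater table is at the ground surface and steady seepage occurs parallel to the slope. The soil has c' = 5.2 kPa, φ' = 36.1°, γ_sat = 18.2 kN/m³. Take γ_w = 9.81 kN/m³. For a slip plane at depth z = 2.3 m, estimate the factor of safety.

FS = 0.80

With seepage parallel to the slope and the water table at the surface, the effective normal stress on the slip plane uses the buoyant unit weight γ' = γ_sat − γ_w while the driving shear stress uses γ_sat:
FS = [c' + γ' z cos²β tanφ'] / [γ_sat z sinβ cosβ]
γ' = 18.2 − 9.81 = 8.39 kN/m³
Numerator = 5.2 + 8.39·2.3·cos²32.6°·tan36.1° = 5.2 + 8.39·2.3·0.7097·0.7292 = 15.187 kPa
Denominator = 18.2·2.3·sin32.6°·cos32.6° = 18.2·2.3·0.5388·0.8425 = 19.000 kPa
FS = 15.187 / 19.000 = 0.799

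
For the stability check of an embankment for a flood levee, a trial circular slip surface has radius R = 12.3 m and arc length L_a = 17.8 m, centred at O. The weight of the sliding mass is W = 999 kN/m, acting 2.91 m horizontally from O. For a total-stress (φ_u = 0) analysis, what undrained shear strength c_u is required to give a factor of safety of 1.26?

c_u = 16.7 kPa

FS = c_u·L_a·R / (W·d), so c_u = FS·W·d / (L_a·R).
c_u = 1.26·999·2.91 / (17.80·12.3) = 3662.9 / 218.94 = 16.73 kPa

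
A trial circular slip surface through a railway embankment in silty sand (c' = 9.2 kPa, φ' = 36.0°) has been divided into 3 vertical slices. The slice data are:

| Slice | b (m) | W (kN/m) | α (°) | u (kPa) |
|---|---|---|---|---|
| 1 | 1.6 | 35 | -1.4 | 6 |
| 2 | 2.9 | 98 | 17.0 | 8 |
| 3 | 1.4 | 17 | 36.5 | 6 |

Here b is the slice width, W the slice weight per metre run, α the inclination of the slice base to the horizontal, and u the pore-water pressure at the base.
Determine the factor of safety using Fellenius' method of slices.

Ordinary method of slices: FS = Σ[c'·Δl_i + (W_i cosα_i − u_i·Δl_i)·tanφ'] / Σ W_i sinα_i, with Δl_i = b_i / cosα_i.
Slice 1: Δl = 1.6/cos(-1.4°) = 1.600 m; N'_1 = 35·cos(-1.4°) − 6·1.600 = 25.4; c'Δl = 14.72; W sinα = -0.9
Slice 2: Δl = 2.9/cos17.0° = 3.033 m; N'_2 = 98·cos17.0° − 8·3.033 = 69.5; c'Δl = 27.90; W sinα = 28.7
Slice 3: Δl = 1.4/cos36.5° = 1.742 m; N'_3 = 17·cos36.5° − 6·1.742 = 3.2; c'Δl = 16.02; W sinα = 10.1
Σc'Δl = 58.6 kN/m; ΣN' = 98.1 kN/m; ΣW sinα = 37.9 kN/m
Resisting = 58.6 + 98.1·tan36.0° = 58.6 + 71.2 = 129.9 kN/m
FS = 129.9 / 37.9 = 3.426

FS = 3.43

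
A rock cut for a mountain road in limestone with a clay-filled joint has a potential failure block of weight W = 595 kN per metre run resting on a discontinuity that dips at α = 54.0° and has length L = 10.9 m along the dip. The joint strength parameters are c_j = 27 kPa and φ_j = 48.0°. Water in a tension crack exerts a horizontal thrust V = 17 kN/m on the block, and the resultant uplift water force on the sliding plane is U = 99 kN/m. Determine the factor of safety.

FS = 1.13

Resolving the block weight along and normal to the plane and applying the Mohr–Coulomb strength on the joint:
N' = W cosα − U − V sinα = 595·cos54.0° − 99 − 17·sin54.0° = 237.0 kN/m
Driving force T = W sinα + V cosα = 595·sin54.0° + 17·cos54.0° = 491.4 kN/m
Resisting force R = c_j·L + N'·tanφ_j = 27·10.9 + 237.0·tan48.0° = 294.3 + 263.2 = 557.5 kN/m
FS = R / T = 557.5 / 491.4 = 1.135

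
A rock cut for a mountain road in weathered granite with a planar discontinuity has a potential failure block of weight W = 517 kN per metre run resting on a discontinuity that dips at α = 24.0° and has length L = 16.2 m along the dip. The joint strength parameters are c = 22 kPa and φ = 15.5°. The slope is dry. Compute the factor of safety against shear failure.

Resolving the block weight along and normal to the plane and applying the Mohr–Coulomb strength on the joint:
N' = W cosα = 517·cos24.0° = 472.3 kN/m
Driving force T = W sinα = 517·sin24.0° = 210.3 kN/m
Resisting force R = c·L + N'·tanφ = 22·16.2 + 472.3·tan15.5° = 356.4 + 131.0 = 487.4 kN/m
FS = R / T = 487.4 / 210.3 = 2.318

FS = 2.32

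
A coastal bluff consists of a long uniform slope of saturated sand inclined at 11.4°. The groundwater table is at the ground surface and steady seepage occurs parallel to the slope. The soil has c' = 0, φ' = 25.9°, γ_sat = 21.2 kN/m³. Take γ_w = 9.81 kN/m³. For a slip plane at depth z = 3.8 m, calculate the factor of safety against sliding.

FS = 1.29

With seepage parallel to the slope and the water table at the surface, the effective normal stress on the slip plane uses the buoyant unit weight γ' = γ_sat − γ_w while the driving shear stress uses γ_sat:
FS = [c' + γ' z cos²β tanφ'] / [γ_sat z sinβ cosβ]
(For c' = 0 this reduces to FS = (γ'/γ_sat)·tanφ'/tanβ.)
γ' = 21.2 − 9.81 = 11.39 kN/m³
Numerator = 0.0 + 11.39·3.8·cos²11.4°·tan25.9° = 0.0 + 11.39·3.8·0.9609·0.4856 = 20.196 kPa
Denominator = 21.2·3.8·sin11.4°·cos11.4° = 21.2·3.8·0.1977·0.9803 = 15.609 kPa
FS = 20.196 / 15.609 = 1.294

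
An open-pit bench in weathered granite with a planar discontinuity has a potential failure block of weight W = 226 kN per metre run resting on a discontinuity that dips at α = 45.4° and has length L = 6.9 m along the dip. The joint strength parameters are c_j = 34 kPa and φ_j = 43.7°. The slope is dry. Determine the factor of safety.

Resolving the block weight along and normal to the plane and applying the Mohr–Coulomb strength on the joint:
N' = W cosα = 226·cos45.4° = 158.7 kN/m
Driving force T = W sinα = 226·sin45.4° = 160.9 kN/m
Resisting force R = c_j·L + N'·tanφ_j = 34·6.9 + 158.7·tan43.7° = 234.6 + 151.6 = 386.2 kN/m
FS = R / T = 386.2 / 160.9 = 2.400

FS = 2.40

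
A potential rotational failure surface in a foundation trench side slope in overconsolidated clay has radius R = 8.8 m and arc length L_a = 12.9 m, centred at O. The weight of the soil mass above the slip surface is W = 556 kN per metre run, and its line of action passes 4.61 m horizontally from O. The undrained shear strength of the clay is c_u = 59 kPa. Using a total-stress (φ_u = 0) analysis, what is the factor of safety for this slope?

FS = 2.61

Taking moments about the centre O, the resisting moment is provided by the undrained shear strength acting along the arc:
M_R = c_u·L_a·R = 59·12.90·8.8 = 6697.7 kN·m/m
M_D = W·d = 556·4.61 = 2563.2 kN·m/m
FS = M_R / M_D = 6697.7 / 2563.2 = 2.613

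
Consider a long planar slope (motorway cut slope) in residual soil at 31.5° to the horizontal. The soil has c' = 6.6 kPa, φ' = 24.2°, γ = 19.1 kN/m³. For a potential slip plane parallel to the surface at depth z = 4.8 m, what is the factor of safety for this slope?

For an infinite slope with a slip plane parallel to the surface (no pore pressure): FS = [c' + γz cos²β tanφ'] / [γz sinβ cosβ].
γz = 19.1·4.8 = 91.68 kN/m²
Numerator = 6.6 + 91.68·cos²31.5°·tan24.2° = 6.6 + 91.68·0.7270·0.4494 = 36.554 kPa
Denominator = 91.68·sin31.5°·cos31.5° = 91.68·0.5225·0.8526 = 40.844 kPa
FS = 36.554 / 40.844 = 0.895

FS = 0.89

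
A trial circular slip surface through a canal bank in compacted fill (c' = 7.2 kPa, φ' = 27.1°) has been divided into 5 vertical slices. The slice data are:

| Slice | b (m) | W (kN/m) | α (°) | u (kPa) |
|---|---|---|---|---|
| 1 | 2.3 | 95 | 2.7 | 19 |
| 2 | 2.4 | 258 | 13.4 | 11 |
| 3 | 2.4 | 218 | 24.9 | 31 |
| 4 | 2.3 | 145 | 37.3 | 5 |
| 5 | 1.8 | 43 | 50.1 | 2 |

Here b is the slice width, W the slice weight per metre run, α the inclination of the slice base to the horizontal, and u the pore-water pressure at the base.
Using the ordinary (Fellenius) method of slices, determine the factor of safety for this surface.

Ordinary method of slices: FS = Σ[c'·Δl_i + (W_i cosα_i − u_i·Δl_i)·tanφ'] / Σ W_i sinα_i, with Δl_i = b_i / cosα_i.
Slice 1: Δl = 2.3/cos2.7° = 2.303 m; N'_1 = 95·cos2.7° − 19·2.303 = 51.1; c'Δl = 16.58; W sinα = 4.5
Slice 2: Δl = 2.4/cos13.4° = 2.467 m; N'_2 = 258·cos13.4° − 11·2.467 = 223.8; c'Δl = 17.76; W sinα = 59.8
Slice 3: Δl = 2.4/cos24.9° = 2.646 m; N'_3 = 218·cos24.9° − 31·2.646 = 115.7; c'Δl = 19.05; W sinα = 91.8
Slice 4: Δl = 2.3/cos37.3° = 2.891 m; N'_4 = 145·cos37.3° − 5·2.891 = 100.9; c'Δl = 20.82; W sinα = 87.9
Slice 5: Δl = 1.8/cos50.1° = 2.806 m; N'_5 = 43·cos50.1° − 2·2.806 = 22.0; c'Δl = 20.20; W sinα = 33.0
Σc'Δl = 94.4 kN/m; ΣN' = 513.6 kN/m; ΣW sinα = 276.9 kN/m
Resisting = 94.4 + 513.6·tan27.1° = 94.4 + 262.8 = 357.2 kN/m
FS = 357.2 / 276.9 = 1.290

FS = 1.29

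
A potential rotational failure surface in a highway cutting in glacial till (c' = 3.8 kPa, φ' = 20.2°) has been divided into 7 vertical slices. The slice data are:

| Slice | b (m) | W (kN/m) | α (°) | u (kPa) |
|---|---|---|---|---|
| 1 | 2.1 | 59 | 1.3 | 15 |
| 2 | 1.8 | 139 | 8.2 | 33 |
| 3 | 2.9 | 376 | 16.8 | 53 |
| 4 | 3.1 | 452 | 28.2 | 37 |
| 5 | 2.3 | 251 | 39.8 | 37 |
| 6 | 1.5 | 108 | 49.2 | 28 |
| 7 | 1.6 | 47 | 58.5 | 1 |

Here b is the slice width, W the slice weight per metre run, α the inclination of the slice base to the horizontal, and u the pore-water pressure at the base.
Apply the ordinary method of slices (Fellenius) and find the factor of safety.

Ordinary method of slices: FS = Σ[c'·Δl_i + (W_i cosα_i − u_i·Δl_i)·tanφ'] / Σ W_i sinα_i, with Δl_i = b_i / cosα_i.
Slice 1: Δl = 2.1/cos1.3° = 2.101 m; N'_1 = 59·cos1.3° − 15·2.101 = 27.5; c'Δl = 7.98; W sinα = 1.3
Slice 2: Δl = 1.8/cos8.2° = 1.819 m; N'_2 = 139·cos8.2° − 33·1.819 = 77.6; c'Δl = 6.91; W sinα = 19.8
Slice 3: Δl = 2.9/cos16.8° = 3.029 m; N'_3 = 376·cos16.8° − 53·3.029 = 199.4; c'Δl = 11.51; W sinα = 108.7
Slice 4: Δl = 3.1/cos28.2° = 3.518 m; N'_4 = 452·cos28.2° − 37·3.518 = 268.2; c'Δl = 13.37; W sinα = 213.6
Slice 5: Δl = 2.3/cos39.8° = 2.994 m; N'_5 = 251·cos39.8° − 37·2.994 = 82.1; c'Δl = 11.38; W sinα = 160.7
Slice 6: Δl = 1.5/cos49.2° = 2.296 m; N'_6 = 108·cos49.2° − 28·2.296 = 6.3; c'Δl = 8.72; W sinα = 81.8
Slice 7: Δl = 1.6/cos58.5° = 3.062 m; N'_7 = 47·cos58.5° − 1·3.062 = 21.5; c'Δl = 11.64; W sinα = 40.1
Σc'Δl = 71.5 kN/m; ΣN' = 682.5 kN/m; ΣW sinα = 625.9 kN/m
Resisting = 71.5 + 682.5·tan20.2° = 71.5 + 251.1 = 322.6 kN/m
FS = 322.6 / 625.9 = 0.515

FS = 0.52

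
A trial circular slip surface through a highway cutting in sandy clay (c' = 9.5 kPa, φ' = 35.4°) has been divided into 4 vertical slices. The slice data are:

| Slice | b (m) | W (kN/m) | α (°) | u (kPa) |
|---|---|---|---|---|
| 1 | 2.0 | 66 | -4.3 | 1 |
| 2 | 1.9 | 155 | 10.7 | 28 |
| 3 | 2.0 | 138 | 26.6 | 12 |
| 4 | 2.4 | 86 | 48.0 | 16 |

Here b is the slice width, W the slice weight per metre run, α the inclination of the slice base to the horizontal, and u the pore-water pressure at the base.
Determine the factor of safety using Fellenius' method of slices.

Ordinary method of slices: FS = Σ[c'·Δl_i + (W_i cosα_i − u_i·Δl_i)·tanφ'] / Σ W_i sinα_i, with Δl_i = b_i / cosα_i.
Slice 1: Δl = 2.0/cos(-4.3°) = 2.006 m; N'_1 = 66·cos(-4.3°) − 1·2.006 = 63.8; c'Δl = 19.05; W sinα = -4.9
Slice 2: Δl = 1.9/cos10.7° = 1.934 m; N'_2 = 155·cos10.7° − 28·1.934 = 98.2; c'Δl = 18.37; W sinα = 28.8
Slice 3: Δl = 2.0/cos26.6° = 2.237 m; N'_3 = 138·cos26.6° − 12·2.237 = 96.6; c'Δl = 21.25; W sinα = 61.8
Slice 4: Δl = 2.4/cos48.0° = 3.587 m; N'_4 = 86·cos48.0° − 16·3.587 = 0.2; c'Δl = 34.07; W sinα = 63.9
Σc'Δl = 92.7 kN/m; ΣN' = 258.7 kN/m; ΣW sinα = 149.5 kN/m
Resisting = 92.7 + 258.7·tan35.4° = 92.7 + 183.8 = 276.6 kN/m
FS = 276.6 / 149.5 = 1.850

FS = 1.85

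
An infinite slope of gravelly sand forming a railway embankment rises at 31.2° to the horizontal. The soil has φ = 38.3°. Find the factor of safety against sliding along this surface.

FS = 1.30

For a dry cohesionless infinite slope the factor of safety is FS = tanφ / tanβ.
FS = tan38.3° / tan31.2° = 0.7898 / 0.6056 = 1.304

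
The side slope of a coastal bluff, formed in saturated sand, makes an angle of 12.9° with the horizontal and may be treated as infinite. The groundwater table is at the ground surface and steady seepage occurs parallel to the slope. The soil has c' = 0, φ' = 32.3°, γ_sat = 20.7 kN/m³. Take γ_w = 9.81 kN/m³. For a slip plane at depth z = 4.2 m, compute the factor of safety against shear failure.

With seepage parallel to the slope and the water table at the surface, the effective normal stress on the slip plane uses the buoyant unit weight γ' = γ_sat − γ_w while the driving shear stress uses γ_sat:
FS = [c' + γ' z cos²β tanφ'] / [γ_sat z sinβ cosβ]
(For c' = 0 this reduces to FS = (γ'/γ_sat)·tanφ'/tanβ.)
γ' = 20.7 − 9.81 = 10.89 kN/m³
Numerator = 0.0 + 10.89·4.2·cos²12.9°·tan32.3° = 0.0 + 10.89·4.2·0.9502·0.6322 = 27.473 kPa
Denominator = 20.7·4.2·sin12.9°·cos12.9° = 20.7·4.2·0.2233·0.9748 = 18.919 kPa
FS = 27.473 / 18.919 = 1.452

FS = 1.45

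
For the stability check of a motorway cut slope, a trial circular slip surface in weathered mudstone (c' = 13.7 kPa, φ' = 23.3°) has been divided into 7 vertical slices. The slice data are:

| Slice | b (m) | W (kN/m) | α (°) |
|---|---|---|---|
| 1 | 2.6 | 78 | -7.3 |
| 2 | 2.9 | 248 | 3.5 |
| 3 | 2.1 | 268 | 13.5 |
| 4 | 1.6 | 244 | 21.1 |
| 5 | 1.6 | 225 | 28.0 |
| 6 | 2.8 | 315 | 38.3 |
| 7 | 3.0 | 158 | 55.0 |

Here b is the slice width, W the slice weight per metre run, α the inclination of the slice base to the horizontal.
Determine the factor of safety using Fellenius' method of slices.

FS = 1.46

Ordinary method of slices: FS = Σ[c'·Δl_i + (W_i cosα_i)·tanφ'] / Σ W_i sinα_i, with Δl_i = b_i / cosα_i.
Slice 1: Δl = 2.6/cos(-7.3°) = 2.621 m; N'_1 = 78·cos(-7.3°) = 77.4; c'Δl = 35.91; W sinα = -9.9
Slice 2: Δl = 2.9/cos3.5° = 2.905 m; N'_2 = 248·cos3.5° = 247.5; c'Δl = 39.80; W sinα = 15.1
Slice 3: Δl = 2.1/cos13.5° = 2.160 m; N'_3 = 268·cos13.5° = 260.6; c'Δl = 29.59; W sinα = 62.6
Slice 4: Δl = 1.6/cos21.1° = 1.715 m; N'_4 = 244·cos21.1° = 227.6; c'Δl = 23.50; W sinα = 87.8
Slice 5: Δl = 1.6/cos28.0° = 1.812 m; N'_5 = 225·cos28.0° = 198.7; c'Δl = 24.83; W sinα = 105.6
Slice 6: Δl = 2.8/cos38.3° = 3.568 m; N'_6 = 315·cos38.3° = 247.2; c'Δl = 48.88; W sinα = 195.2
Slice 7: Δl = 3.0/cos55.0° = 5.230 m; N'_7 = 158·cos55.0° = 90.6; c'Δl = 71.66; W sinα = 129.4
Σc'Δl = 274.2 kN/m; ΣN' = 1349.6 kN/m; ΣW sinα = 585.9 kN/m
Resisting = 274.2 + 1349.6·tan23.3° = 274.2 + 581.2 = 855.4 kN/m
FS = 855.4 / 585.9 = 1.460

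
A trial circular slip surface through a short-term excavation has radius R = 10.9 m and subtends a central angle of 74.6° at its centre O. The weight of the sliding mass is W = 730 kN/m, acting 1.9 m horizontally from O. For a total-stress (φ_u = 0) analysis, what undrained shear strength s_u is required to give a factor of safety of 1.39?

s_u = 12.5 kPa

FS = s_u·L_a·R / (W·d), so s_u = FS·W·d / (L_a·R).
Arc length L_a = R·θ = 10.9·(74.6°·π/180) = 10.9·1.3020 = 14.19 m
s_u = 1.39·730·1.9 / (14.19·10.9) = 1927.9 / 154.69 = 12.46 kPa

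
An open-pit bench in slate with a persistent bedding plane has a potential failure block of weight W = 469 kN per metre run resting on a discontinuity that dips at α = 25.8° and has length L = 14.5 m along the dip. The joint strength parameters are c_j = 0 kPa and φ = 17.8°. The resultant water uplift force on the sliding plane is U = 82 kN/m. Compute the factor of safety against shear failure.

FS = 0.54

Resolving the block weight along and normal to the plane and applying the Mohr–Coulomb strength on the joint:
N' = W cosα − U = 469·cos25.8° − 82 = 340.2 kN/m
Driving force T = W sinα = 469·sin25.8° = 204.1 kN/m
Resisting force R = c_j·L + N'·tanφ = 0·14.5 + 340.2·tan17.8° = 0.0 + 109.2 = 109.2 kN/m
FS = R / T = 109.2 / 204.1 = 0.535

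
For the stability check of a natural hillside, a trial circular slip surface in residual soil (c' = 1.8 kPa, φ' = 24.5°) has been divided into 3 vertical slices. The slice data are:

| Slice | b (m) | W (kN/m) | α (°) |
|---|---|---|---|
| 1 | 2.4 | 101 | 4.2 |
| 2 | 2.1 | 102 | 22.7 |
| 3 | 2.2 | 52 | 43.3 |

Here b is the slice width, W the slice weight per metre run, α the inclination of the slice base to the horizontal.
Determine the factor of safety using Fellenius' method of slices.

Ordinary method of slices: FS = Σ[c'·Δl_i + (W_i cosα_i)·tanφ'] / Σ W_i sinα_i, with Δl_i = b_i / cosα_i.
Slice 1: Δl = 2.4/cos4.2° = 2.406 m; N'_1 = 101·cos4.2° = 100.7; c'Δl = 4.33; W sinα = 7.4
Slice 2: Δl = 2.1/cos22.7° = 2.276 m; N'_2 = 102·cos22.7° = 94.1; c'Δl = 4.10; W sinα = 39.4
Slice 3: Δl = 2.2/cos43.3° = 3.023 m; N'_3 = 52·cos43.3° = 37.8; c'Δl = 5.44; W sinα = 35.7
Σc'Δl = 13.9 kN/m; ΣN' = 232.7 kN/m; ΣW sinα = 82.4 kN/m
Resisting = 13.9 + 232.7·tan24.5° = 13.9 + 106.0 = 119.9 kN/m
FS = 119.9 / 82.4 = 1.455

FS = 1.45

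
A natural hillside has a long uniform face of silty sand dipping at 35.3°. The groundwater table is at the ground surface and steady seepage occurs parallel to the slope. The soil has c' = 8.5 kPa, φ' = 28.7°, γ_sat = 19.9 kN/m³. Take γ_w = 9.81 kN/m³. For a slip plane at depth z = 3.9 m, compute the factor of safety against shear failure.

With seepage parallel to the slope and the water table at the surface, the effective normal stress on the slip plane uses the buoyant unit weight γ' = γ_sat − γ_w while the driving shear stress uses γ_sat:
FS = [c' + γ' z cos²β tanφ'] / [γ_sat z sinβ cosβ]
γ' = 19.9 − 9.81 = 10.09 kN/m³
Numerator = 8.5 + 10.09·3.9·cos²35.3°·tan28.7° = 8.5 + 10.09·3.9·0.6661·0.5475 = 22.850 kPa
Denominator = 19.9·3.9·sin35.3°·cos35.3° = 19.9·3.9·0.5779·0.8161 = 36.602 kPa
FS = 22.850 / 36.602 = 0.624

FS = 0.62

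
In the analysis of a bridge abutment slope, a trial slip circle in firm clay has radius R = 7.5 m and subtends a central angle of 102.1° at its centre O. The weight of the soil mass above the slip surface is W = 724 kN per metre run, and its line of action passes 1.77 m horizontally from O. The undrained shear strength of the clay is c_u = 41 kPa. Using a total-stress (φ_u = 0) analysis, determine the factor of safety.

FS = 3.21

Taking moments about the centre O, the resisting moment is provided by the undrained shear strength acting along the arc:
Arc length L_a = R·θ = 7.5·(102.1°·π/180) = 7.5·1.7820 = 13.36 m
M_R = c_u·L_a·R = 41·13.36·7.5 = 4109.7 kN·m/m
M_D = W·d = 724·1.77 = 1281.5 kN·m/m
FS = M_R / M_D = 4109.7 / 1281.5 = 3.207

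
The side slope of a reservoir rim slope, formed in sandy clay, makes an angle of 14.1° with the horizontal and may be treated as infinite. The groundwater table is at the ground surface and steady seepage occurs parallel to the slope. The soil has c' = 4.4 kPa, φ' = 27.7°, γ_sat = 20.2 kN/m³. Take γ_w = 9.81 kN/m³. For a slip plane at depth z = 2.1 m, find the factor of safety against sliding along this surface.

With seepage parallel to the slope and the water table at the surface, the effective normal stress on the slip plane uses the buoyant unit weight γ' = γ_sat − γ_w while the driving shear stress uses γ_sat:
FS = [c' + γ' z cos²β tanφ'] / [γ_sat z sinβ cosβ]
γ' = 20.2 − 9.81 = 10.39 kN/m³
Numerator = 4.4 + 10.39·2.1·cos²14.1°·tan27.7° = 4.4 + 10.39·2.1·0.9407·0.5250 = 15.175 kPa
Denominator = 20.2·2.1·sin14.1°·cos14.1° = 20.2·2.1·0.2436·0.9699 = 10.023 kPa
FS = 15.175 / 10.023 = 1.514

FS = 1.51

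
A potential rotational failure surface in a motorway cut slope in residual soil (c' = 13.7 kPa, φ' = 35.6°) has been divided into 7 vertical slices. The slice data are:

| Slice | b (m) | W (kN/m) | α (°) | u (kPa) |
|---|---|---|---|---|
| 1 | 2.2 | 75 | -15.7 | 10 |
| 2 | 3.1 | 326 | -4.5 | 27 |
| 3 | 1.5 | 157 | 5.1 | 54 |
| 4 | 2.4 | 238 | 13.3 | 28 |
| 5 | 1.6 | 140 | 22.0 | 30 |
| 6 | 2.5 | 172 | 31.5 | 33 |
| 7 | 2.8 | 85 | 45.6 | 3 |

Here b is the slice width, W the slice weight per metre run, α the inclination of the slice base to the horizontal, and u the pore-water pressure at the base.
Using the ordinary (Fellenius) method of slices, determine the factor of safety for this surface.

FS = 3.32

Ordinary method of slices: FS = Σ[c'·Δl_i + (W_i cosα_i − u_i·Δl_i)·tanφ'] / Σ W_i sinα_i, with Δl_i = b_i / cosα_i.
Slice 1: Δl = 2.2/cos(-15.7°) = 2.285 m; N'_1 = 75·cos(-15.7°) − 10·2.285 = 49.3; c'Δl = 31.31; W sinα = -20.3
Slice 2: Δl = 3.1/cos(-4.5°) = 3.110 m; N'_2 = 326·cos(-4.5°) − 27·3.110 = 241.0; c'Δl = 42.60; W sinα = -25.6
Slice 3: Δl = 1.5/cos5.1° = 1.506 m; N'_3 = 157·cos5.1° − 54·1.506 = 75.1; c'Δl = 20.63; W sinα = 14.0
Slice 4: Δl = 2.4/cos13.3° = 2.466 m; N'_4 = 238·cos13.3° − 28·2.466 = 162.6; c'Δl = 33.79; W sinα = 54.8
Slice 5: Δl = 1.6/cos22.0° = 1.726 m; N'_5 = 140·cos22.0° − 30·1.726 = 78.0; c'Δl = 23.64; W sinα = 52.4
Slice 6: Δl = 2.5/cos31.5° = 2.932 m; N'_6 = 172·cos31.5° − 33·2.932 = 49.9; c'Δl = 40.17; W sinα = 89.9
Slice 7: Δl = 2.8/cos45.6° = 4.002 m; N'_7 = 85·cos45.6° − 3·4.002 = 47.5; c'Δl = 54.83; W sinα = 60.7
Σc'Δl = 247.0 kN/m; ΣN' = 703.4 kN/m; ΣW sinα = 225.9 kN/m
Resisting = 247.0 + 703.4·tan35.6° = 247.0 + 503.6 = 750.6 kN/m
FS = 750.6 / 225.9 = 3.323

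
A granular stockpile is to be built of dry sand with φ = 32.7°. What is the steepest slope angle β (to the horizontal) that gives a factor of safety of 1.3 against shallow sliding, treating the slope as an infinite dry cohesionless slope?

For an infinite dry cohesionless slope FS = tanφ/tanβ, so tanβ = tanφ / FS.
tanβ = tan32.7° / 1.3 = 0.6420 / 1.3 = 0.4938
β = arctan(0.4938) = 26.28°

β = 26.3°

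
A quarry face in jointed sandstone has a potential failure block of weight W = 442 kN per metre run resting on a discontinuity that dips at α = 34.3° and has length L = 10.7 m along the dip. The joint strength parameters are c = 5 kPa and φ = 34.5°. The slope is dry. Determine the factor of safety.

FS = 1.22

Resolving the block weight along and normal to the plane and applying the Mohr–Coulomb strength on the joint:
N' = W cosα = 442·cos34.3° = 365.1 kN/m
Driving force T = W sinα = 442·sin34.3° = 249.1 kN/m
Resisting force R = c·L + N'·tanφ = 5·10.7 + 365.1·tan34.5° = 53.5 + 251.0 = 304.5 kN/m
FS = R / T = 304.5 / 249.1 = 1.222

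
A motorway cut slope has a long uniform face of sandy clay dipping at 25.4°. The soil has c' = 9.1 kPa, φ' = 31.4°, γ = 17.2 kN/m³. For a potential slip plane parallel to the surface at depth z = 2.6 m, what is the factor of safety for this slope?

FS = 1.81

For an infinite slope with a slip plane parallel to the surface (no pore pressure): FS = [c' + γz cos²β tanφ'] / [γz sinβ cosβ].
γz = 17.2·2.6 = 44.72 kN/m²
Numerator = 9.1 + 44.72·cos²25.4°·tan31.4° = 9.1 + 44.72·0.8160·0.6104 = 31.375 kPa
Denominator = 44.72·sin25.4°·cos25.4° = 44.72·0.4289·0.9033 = 17.328 kPa
FS = 31.375 / 17.328 = 1.811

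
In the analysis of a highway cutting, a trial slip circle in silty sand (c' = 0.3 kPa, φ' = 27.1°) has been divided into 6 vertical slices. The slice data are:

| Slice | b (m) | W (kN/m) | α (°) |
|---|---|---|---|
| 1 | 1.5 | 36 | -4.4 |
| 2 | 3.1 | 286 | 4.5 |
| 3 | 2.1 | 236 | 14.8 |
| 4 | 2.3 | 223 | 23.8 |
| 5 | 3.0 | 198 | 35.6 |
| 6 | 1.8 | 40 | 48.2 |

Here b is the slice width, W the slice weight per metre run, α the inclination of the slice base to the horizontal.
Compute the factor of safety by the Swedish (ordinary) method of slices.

FS = 1.54

Ordinary method of slices: FS = Σ[c'·Δl_i + (W_i cosα_i)·tanφ'] / Σ W_i sinα_i, with Δl_i = b_i / cosα_i.
Slice 1: Δl = 1.5/cos(-4.4°) = 1.504 m; N'_1 = 36·cos(-4.4°) = 35.9; c'Δl = 0.45; W sinα = -2.8
Slice 2: Δl = 3.1/cos4.5° = 3.110 m; N'_2 = 286·cos4.5° = 285.1; c'Δl = 0.93; W sinα = 22.4
Slice 3: Δl = 2.1/cos14.8° = 2.172 m; N'_3 = 236·cos14.8° = 228.2; c'Δl = 0.65; W sinα = 60.3
Slice 4: Δl = 2.3/cos23.8° = 2.514 m; N'_4 = 223·cos23.8° = 204.0; c'Δl = 0.75; W sinα = 90.0
Slice 5: Δl = 3.0/cos35.6° = 3.690 m; N'_5 = 198·cos35.6° = 161.0; c'Δl = 1.11; W sinα = 115.3
Slice 6: Δl = 1.8/cos48.2° = 2.701 m; N'_6 = 40·cos48.2° = 26.7; c'Δl = 0.81; W sinα = 29.8
Σc'Δl = 4.7 kN/m; ΣN' = 940.9 kN/m; ΣW sinα = 315.0 kN/m
Resisting = 4.7 + 940.9·tan27.1° = 4.7 + 481.5 = 486.2 kN/m
FS = 486.2 / 315.0 = 1.543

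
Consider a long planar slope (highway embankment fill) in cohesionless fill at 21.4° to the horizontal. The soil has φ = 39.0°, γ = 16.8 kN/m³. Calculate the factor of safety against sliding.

For a dry cohesionless infinite slope the factor of safety is FS = tanφ / tanβ.
FS = tan39.0° / tan21.4° = 0.8098 / 0.3919 = 2.066

FS = 2.07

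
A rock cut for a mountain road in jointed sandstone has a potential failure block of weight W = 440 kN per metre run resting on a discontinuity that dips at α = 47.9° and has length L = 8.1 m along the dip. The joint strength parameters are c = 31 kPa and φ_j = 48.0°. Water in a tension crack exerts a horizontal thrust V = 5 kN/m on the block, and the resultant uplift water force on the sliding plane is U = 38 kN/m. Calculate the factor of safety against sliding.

Resolving the block weight along and normal to the plane and applying the Mohr–Coulomb strength on the joint:
N' = W cosα − U − V sinα = 440·cos47.9° − 38 − 5·sin47.9° = 253.3 kN/m
Driving force T = W sinα + V cosα = 440·sin47.9° + 5·cos47.9° = 329.8 kN/m
Resisting force R = c·L + N'·tanφ_j = 31·8.1 + 253.3·tan48.0° = 251.1 + 281.3 = 532.4 kN/m
FS = R / T = 532.4 / 329.8 = 1.614

FS = 1.61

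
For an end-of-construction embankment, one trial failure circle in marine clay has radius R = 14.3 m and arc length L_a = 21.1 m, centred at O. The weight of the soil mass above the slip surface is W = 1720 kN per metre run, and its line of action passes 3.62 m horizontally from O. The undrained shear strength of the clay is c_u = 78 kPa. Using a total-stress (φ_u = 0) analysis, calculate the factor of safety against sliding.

Taking moments about the centre O, the resisting moment is provided by the undrained shear strength acting along the arc:
M_R = c_u·L_a·R = 78·21.10·14.3 = 23534.9 kN·m/m
M_D = W·d = 1720·3.62 = 6226.4 kN·m/m
FS = M_R / M_D = 23534.9 / 6226.4 = 3.780

FS = 3.78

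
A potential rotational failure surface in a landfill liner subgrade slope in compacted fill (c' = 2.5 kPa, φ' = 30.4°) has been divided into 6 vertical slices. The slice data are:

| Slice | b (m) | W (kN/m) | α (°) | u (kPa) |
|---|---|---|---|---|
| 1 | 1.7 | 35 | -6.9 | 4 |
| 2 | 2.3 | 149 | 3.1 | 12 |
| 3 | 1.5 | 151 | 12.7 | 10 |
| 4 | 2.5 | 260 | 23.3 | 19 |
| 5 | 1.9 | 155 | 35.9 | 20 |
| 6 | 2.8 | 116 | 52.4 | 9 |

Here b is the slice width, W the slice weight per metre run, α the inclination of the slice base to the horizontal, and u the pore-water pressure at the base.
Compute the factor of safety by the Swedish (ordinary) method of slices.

FS = 1.17

Ordinary method of slices: FS = Σ[c'·Δl_i + (W_i cosα_i − u_i·Δl_i)·tanφ'] / Σ W_i sinα_i, with Δl_i = b_i / cosα_i.
Slice 1: Δl = 1.7/cos(-6.9°) = 1.712 m; N'_1 = 35·cos(-6.9°) − 4·1.712 = 27.9; c'Δl = 4.28; W sinα = -4.2
Slice 2: Δl = 2.3/cos3.1° = 2.303 m; N'_2 = 149·cos3.1° − 12·2.303 = 121.1; c'Δl = 5.76; W sinα = 8.1
Slice 3: Δl = 1.5/cos12.7° = 1.538 m; N'_3 = 151·cos12.7° − 10·1.538 = 131.9; c'Δl = 3.84; W sinα = 33.2
Slice 4: Δl = 2.5/cos23.3° = 2.722 m; N'_4 = 260·cos23.3° − 19·2.722 = 187.1; c'Δl = 6.80; W sinα = 102.8
Slice 5: Δl = 1.9/cos35.9° = 2.346 m; N'_5 = 155·cos35.9° − 20·2.346 = 78.6; c'Δl = 5.86; W sinα = 90.9
Slice 6: Δl = 2.8/cos52.4° = 4.589 m; N'_6 = 116·cos52.4° − 9·4.589 = 29.5; c'Δl = 11.47; W sinα = 91.9
Σc'Δl = 38.0 kN/m; ΣN' = 576.2 kN/m; ΣW sinα = 322.7 kN/m
Resisting = 38.0 + 576.2·tan30.4° = 38.0 + 338.0 = 376.1 kN/m
FS = 376.1 / 322.7 = 1.165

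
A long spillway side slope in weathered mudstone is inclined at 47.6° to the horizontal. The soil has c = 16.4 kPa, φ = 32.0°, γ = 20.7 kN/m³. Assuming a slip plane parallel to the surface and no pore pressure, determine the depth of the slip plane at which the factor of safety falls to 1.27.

Setting FS = 1.27 in FS = [c + γz cos²β tanφ] / [γz sinβ cosβ] and solving for z:
z = c / [γ cosβ (FS·sinβ − cosβ·tanφ)]
  = 16.4 / [20.7·cos47.6°·(1.27·sin47.6° − cos47.6°·tan32.0°)]
  = 16.4 / [20.7·0.6743·(1.27·0.7385 − 0.6743·0.6249)]
  = 16.4 / 7.2092 = 2.275 m

z = 2.27 m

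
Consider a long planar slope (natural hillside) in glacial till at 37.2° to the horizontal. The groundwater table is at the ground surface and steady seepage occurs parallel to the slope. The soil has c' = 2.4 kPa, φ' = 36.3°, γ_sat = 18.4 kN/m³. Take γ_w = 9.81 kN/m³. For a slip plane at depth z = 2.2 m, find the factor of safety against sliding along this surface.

FS = 0.57

With seepage parallel to the slope and the water table at the surface, the effective normal stress on the slip plane uses the buoyant unit weight γ' = γ_sat − γ_w while the driving shear stress uses γ_sat:
FS = [c' + γ' z cos²β tanφ'] / [γ_sat z sinβ cosβ]
γ' = 18.4 − 9.81 = 8.59 kN/m³
Numerator = 2.4 + 8.59·2.2·cos²37.2°·tan36.3° = 2.4 + 8.59·2.2·0.6345·0.7346 = 11.208 kPa
Denominator = 18.4·2.2·sin37.2°·cos37.2° = 18.4·2.2·0.6046·0.7965 = 19.494 kPa
FS = 11.208 / 19.494 = 0.575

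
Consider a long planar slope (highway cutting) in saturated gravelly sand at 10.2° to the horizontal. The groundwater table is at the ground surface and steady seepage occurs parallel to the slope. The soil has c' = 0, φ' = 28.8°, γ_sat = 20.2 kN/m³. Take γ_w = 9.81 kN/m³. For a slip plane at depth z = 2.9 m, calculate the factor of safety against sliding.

FS = 1.57

With seepage parallel to the slope and the water table at the surface, the effective normal stress on the slip plane uses the buoyant unit weight γ' = γ_sat − γ_w while the driving shear stress uses γ_sat:
FS = [c' + γ' z cos²β tanφ'] / [γ_sat z sinβ cosβ]
(For c' = 0 this reduces to FS = (γ'/γ_sat)·tanφ'/tanβ.)
γ' = 20.2 − 9.81 = 10.39 kN/m³
Numerator = 0.0 + 10.39·2.9·cos²10.2°·tan28.8° = 0.0 + 10.39·2.9·0.9686·0.5498 = 16.045 kPa
Denominator = 20.2·2.9·sin10.2°·cos10.2° = 20.2·2.9·0.1771·0.9842 = 10.210 kPa
FS = 16.045 / 10.210 = 1.572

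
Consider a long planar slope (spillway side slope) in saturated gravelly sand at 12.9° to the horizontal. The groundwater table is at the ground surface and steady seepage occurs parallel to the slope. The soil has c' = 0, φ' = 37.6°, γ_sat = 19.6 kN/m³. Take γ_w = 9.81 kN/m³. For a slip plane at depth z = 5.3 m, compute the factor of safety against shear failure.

With seepage parallel to the slope and the water table at the surface, the effective normal stress on the slip plane uses the buoyant unit weight γ' = γ_sat − γ_w while the driving shear stress uses γ_sat:
FS = [c' + γ' z cos²β tanφ'] / [γ_sat z sinβ cosβ]
(For c' = 0 this reduces to FS = (γ'/γ_sat)·tanφ'/tanβ.)
γ' = 19.6 − 9.81 = 9.79 kN/m³
Numerator = 0.0 + 9.79·5.3·cos²12.9°·tan37.6° = 0.0 + 9.79·5.3·0.9502·0.7701 = 37.967 kPa
Denominator = 19.6·5.3·sin12.9°·cos12.9° = 19.6·5.3·0.2233·0.9748 = 22.606 kPa
FS = 37.967 / 22.606 = 1.680

FS = 1.68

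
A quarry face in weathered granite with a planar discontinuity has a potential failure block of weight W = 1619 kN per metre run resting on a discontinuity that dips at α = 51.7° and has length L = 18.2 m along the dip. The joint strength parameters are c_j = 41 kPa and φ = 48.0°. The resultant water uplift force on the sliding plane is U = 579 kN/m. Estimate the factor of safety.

Resolving the block weight along and normal to the plane and applying the Mohr–Coulomb strength on the joint:
N' = W cosα − U = 1619·cos51.7° − 579 = 424.4 kN/m
Driving force T = W sinα = 1619·sin51.7° = 1270.6 kN/m
Resisting force R = c_j·L + N'·tanφ = 41·18.2 + 424.4·tan48.0° = 746.2 + 471.4 = 1217.6 kN/m
FS = R / T = 1217.6 / 1270.6 = 0.958

FS = 0.96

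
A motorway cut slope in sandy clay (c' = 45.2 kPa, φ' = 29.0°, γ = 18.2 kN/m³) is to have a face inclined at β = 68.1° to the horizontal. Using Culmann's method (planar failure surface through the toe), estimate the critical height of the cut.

Culmann's analysis gives the critical failure plane at α_cr = (β + φ')/2 = (68.1 + 29.0)/2 = 48.5°, and the critical height
H_c = (4c'/γ) · sinβ cosφ' / [1 − cos(β − φ')]
    = (4·45.2/18.2) · sin68.1°·cos29.0° / [1 − cos(39.1°)]
    = 9.934 · 0.9278·0.8746 / [1 − 0.7760]
    = 9.934 · 0.8115 / 0.2240
    = 36.00 m

H_c = 36.00 m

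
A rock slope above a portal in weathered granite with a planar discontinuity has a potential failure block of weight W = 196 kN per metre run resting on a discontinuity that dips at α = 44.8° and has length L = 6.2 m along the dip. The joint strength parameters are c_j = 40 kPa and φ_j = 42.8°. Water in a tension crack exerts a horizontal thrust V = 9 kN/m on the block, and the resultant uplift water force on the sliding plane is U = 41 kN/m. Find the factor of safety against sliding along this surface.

FS = 2.30

Resolving the block weight along and normal to the plane and applying the Mohr–Coulomb strength on the joint:
N' = W cosα − U − V sinα = 196·cos44.8° − 41 − 9·sin44.8° = 91.7 kN/m
Driving force T = W sinα + V cosα = 196·sin44.8° + 9·cos44.8° = 144.5 kN/m
Resisting force R = c_j·L + N'·tanφ_j = 40·6.2 + 91.7·tan42.8° = 248.0 + 84.9 = 332.9 kN/m
FS = R / T = 332.9 / 144.5 = 2.304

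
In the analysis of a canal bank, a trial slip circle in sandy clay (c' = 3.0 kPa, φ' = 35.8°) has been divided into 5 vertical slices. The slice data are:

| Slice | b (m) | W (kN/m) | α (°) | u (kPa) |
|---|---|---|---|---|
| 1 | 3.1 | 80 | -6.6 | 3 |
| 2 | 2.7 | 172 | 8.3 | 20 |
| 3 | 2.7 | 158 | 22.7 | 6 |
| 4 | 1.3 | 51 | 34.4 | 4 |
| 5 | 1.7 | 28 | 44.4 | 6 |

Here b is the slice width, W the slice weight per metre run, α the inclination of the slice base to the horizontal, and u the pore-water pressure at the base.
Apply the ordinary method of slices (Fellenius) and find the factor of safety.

Ordinary method of slices: FS = Σ[c'·Δl_i + (W_i cosα_i − u_i·Δl_i)·tanφ'] / Σ W_i sinα_i, with Δl_i = b_i / cosα_i.
Slice 1: Δl = 3.1/cos(-6.6°) = 3.121 m; N'_1 = 80·cos(-6.6°) − 3·3.121 = 70.1; c'Δl = 9.36; W sinα = -9.2
Slice 2: Δl = 2.7/cos8.3° = 2.729 m; N'_2 = 172·cos8.3° − 20·2.729 = 115.6; c'Δl = 8.19; W sinα = 24.8
Slice 3: Δl = 2.7/cos22.7° = 2.927 m; N'_3 = 158·cos22.7° − 6·2.927 = 128.2; c'Δl = 8.78; W sinα = 61.0
Slice 4: Δl = 1.3/cos34.4° = 1.576 m; N'_4 = 51·cos34.4° − 4·1.576 = 35.8; c'Δl = 4.73; W sinα = 28.8
Slice 5: Δl = 1.7/cos44.4° = 2.379 m; N'_5 = 28·cos44.4° − 6·2.379 = 5.7; c'Δl = 7.14; W sinα = 19.6
Σc'Δl = 38.2 kN/m; ΣN' = 355.4 kN/m; ΣW sinα = 125.0 kN/m
Resisting = 38.2 + 355.4·tan35.8° = 38.2 + 256.4 = 294.5 kN/m
FS = 294.5 / 125.0 = 2.356

FS = 2.36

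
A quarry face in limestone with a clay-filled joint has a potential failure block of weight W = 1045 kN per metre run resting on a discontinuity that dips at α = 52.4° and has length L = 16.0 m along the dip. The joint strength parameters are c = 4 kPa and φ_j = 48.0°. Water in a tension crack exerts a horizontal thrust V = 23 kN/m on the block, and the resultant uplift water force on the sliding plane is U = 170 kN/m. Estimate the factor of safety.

Resolving the block weight along and normal to the plane and applying the Mohr–Coulomb strength on the joint:
N' = W cosα − U − V sinα = 1045·cos52.4° − 170 − 23·sin52.4° = 449.4 kN/m
Driving force T = W sinα + V cosα = 1045·sin52.4° + 23·cos52.4° = 842.0 kN/m
Resisting force R = c·L + N'·tanφ_j = 4·16.0 + 449.4·tan48.0° = 64.0 + 499.1 = 563.1 kN/m
FS = R / T = 563.1 / 842.0 = 0.669

FS = 0.67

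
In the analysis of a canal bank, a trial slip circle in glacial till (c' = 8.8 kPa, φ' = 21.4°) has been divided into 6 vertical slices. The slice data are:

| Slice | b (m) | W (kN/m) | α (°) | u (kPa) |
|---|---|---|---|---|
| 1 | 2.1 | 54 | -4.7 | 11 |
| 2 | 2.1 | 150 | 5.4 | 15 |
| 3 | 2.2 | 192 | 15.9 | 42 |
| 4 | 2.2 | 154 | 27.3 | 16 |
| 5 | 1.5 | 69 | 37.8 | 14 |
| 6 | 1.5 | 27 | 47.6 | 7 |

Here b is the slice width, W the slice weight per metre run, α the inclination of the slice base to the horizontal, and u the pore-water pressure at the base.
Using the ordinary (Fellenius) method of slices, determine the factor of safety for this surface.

FS = 1.32

Ordinary method of slices: FS = Σ[c'·Δl_i + (W_i cosα_i − u_i·Δl_i)·tanφ'] / Σ W_i sinα_i, with Δl_i = b_i / cosα_i.
Slice 1: Δl = 2.1/cos(-4.7°) = 2.107 m; N'_1 = 54·cos(-4.7°) − 11·2.107 = 30.6; c'Δl = 18.54; W sinα = -4.4
Slice 2: Δl = 2.1/cos5.4° = 2.109 m; N'_2 = 150·cos5.4° − 15·2.109 = 117.7; c'Δl = 18.56; W sinα = 14.1
Slice 3: Δl = 2.2/cos15.9° = 2.288 m; N'_3 = 192·cos15.9° − 42·2.288 = 88.6; c'Δl = 20.13; W sinα = 52.6
Slice 4: Δl = 2.2/cos27.3° = 2.476 m; N'_4 = 154·cos27.3° − 16·2.476 = 97.2; c'Δl = 21.79; W sinα = 70.6
Slice 5: Δl = 1.5/cos37.8° = 1.898 m; N'_5 = 69·cos37.8° − 14·1.898 = 27.9; c'Δl = 16.71; W sinα = 42.3
Slice 6: Δl = 1.5/cos47.6° = 2.225 m; N'_6 = 27·cos47.6° − 7·2.225 = 2.6; c'Δl = 19.58; W sinα = 19.9
Σc'Δl = 115.3 kN/m; ΣN' = 364.7 kN/m; ΣW sinα = 195.2 kN/m
Resisting = 115.3 + 364.7·tan21.4° = 115.3 + 142.9 = 258.2 kN/m
FS = 258.2 / 195.2 = 1.323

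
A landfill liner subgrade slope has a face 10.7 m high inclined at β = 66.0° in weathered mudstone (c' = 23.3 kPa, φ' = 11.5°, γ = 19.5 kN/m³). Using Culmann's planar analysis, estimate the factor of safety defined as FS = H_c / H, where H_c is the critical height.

FS = 0.95

H_c = (4c'/γ) · sinβ cosφ' / [1 − cos(β − φ')]
    = (4·23.3/19.5) · sin66.0°·cos11.5° / [1 − cos54.5°]
    = 4.779 · 0.8952 / 0.4193 = 10.20 m
FS = H_c / H = 10.20 / 10.7 = 0.954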